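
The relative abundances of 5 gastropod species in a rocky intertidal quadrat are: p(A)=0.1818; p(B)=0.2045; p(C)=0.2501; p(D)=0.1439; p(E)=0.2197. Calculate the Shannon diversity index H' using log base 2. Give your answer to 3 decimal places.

Each pᵢ log₂ pᵢ term (working shown to 5 dp, full precision carried): 0.1818×(-2.45958)=-0.44715, 0.2045×(-2.28983)=-0.46827, 0.2501×(-1.99942)=-0.50006, 0.1439×(-2.79686)=-0.40247, 0.2197×(-2.18639)=-0.48035.
Sum = -2.29830, so H' = 2.298.

2.298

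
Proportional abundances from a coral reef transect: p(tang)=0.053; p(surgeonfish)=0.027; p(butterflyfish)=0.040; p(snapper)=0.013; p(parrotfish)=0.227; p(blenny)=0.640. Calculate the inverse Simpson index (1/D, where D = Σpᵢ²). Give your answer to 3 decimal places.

2.144

D = 0.053² + 0.027² + 0.04² + 0.013² + 0.227² + 0.64² = 0.002809 + 0.000729 + 0.001600 + 0.000169 + 0.051529 + 0.409600 = 0.466436 (working shown to 6 dp, full precision carried).
So 1/D = 2.14392, i.e. 2.144 to 3 decimal places.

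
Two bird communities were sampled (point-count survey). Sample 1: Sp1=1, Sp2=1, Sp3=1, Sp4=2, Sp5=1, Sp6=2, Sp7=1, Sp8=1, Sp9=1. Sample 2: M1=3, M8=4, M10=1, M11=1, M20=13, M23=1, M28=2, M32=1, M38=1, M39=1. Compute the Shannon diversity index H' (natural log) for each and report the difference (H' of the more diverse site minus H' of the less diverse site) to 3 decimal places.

Sample 1: N=11, proportions 0.09091, 0.09091, 0.09091, 0.18182, 0.09091, 0.18182, 0.09091, 0.09091, 0.09091, giving H' = 2.14584 (working shown to 5 dp, full precision carried).
Sample 2: N=28, proportions 0.10714, 0.14286, 0.03571, 0.03571, 0.46429, 0.03571, 0.07143, 0.03571, 0.03571, 0.03571, giving H' = 1.77607.
Difference = |2.14584 − 1.77607| = 0.36977, i.e. 0.370 to 3 decimal places.

0.370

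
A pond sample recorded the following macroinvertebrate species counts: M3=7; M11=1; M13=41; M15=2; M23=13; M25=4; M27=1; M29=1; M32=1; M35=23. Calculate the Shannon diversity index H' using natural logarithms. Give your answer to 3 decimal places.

1.583

Total N = 7+1+41+2+13+4+1+1+1+23 = 94, so the proportions are 0.07447, 0.01064, 0.43617, 0.02128, 0.1383, 0.04255, 0.01064, 0.01064, 0.01064, 0.24468 (working shown to 5 dp, full precision carried).
Each pᵢ ln pᵢ term: 0.07447×(-2.59738)=-0.19342, 0.01064×(-4.54329)=-0.04833, 0.43617×(-0.82972)=-0.36190, 0.02128×(-3.85015)=-0.08192, 0.1383×(-1.97835)=-0.27360, 0.04255×(-3.15700)=-0.13434, 0.01064×(-4.54329)=-0.04833, 0.01064×(-4.54329)=-0.04833, 0.01064×(-4.54329)=-0.04833, 0.24468×(-1.40780)=-0.34446.
Sum = -1.58298, so H' = 1.583.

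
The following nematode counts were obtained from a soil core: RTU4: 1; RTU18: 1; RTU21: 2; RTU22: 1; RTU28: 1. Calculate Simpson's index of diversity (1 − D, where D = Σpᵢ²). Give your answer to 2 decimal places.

Total N = 1+1+2+1+1 = 6, so the proportions are 0.1667, 0.1667, 0.3333, 0.1667, 0.1667 (working shown to 4 dp, full precision carried).
D = 0.1667² + 0.1667² + 0.3333² + 0.1667² + 0.1667² = 0.0278 + 0.0278 + 0.1111 + 0.0278 + 0.0278 = 0.2222.
So 1 − D = 0.7778, i.e. 0.78 to 2 decimal places.

0.78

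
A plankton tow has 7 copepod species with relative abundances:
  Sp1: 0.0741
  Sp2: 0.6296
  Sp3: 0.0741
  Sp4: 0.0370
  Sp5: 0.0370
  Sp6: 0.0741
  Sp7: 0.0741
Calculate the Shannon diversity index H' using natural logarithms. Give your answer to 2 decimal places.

1.31

Each pᵢ ln pᵢ term (working shown to 4 dp, full precision carried): 0.0741×(-2.6023)=-0.1928, 0.6296×(-0.4627)=-0.2913, 0.0741×(-2.6023)=-0.1928, 0.037×(-3.2968)=-0.1220, 0.037×(-3.2968)=-0.1220, 0.0741×(-2.6023)=-0.1928, 0.0741×(-2.6023)=-0.1928.
Sum = -1.3066, so H' = 1.31.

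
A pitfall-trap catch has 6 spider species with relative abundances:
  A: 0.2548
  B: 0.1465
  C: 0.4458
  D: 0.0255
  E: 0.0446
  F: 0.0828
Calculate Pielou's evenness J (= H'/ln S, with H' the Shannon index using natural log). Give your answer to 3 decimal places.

0.797

H' = −Σ pᵢ ln pᵢ = −((-0.34838) + (-0.28139) + (-0.36016) + (-0.09356) + (-0.13871) + (-0.20628)) = 1.42847 (working shown to 5 dp, full precision carried).
With S = 6 species, ln S = 1.79176, so J = 1.42847/1.79176 = 0.79725, i.e. 0.797 to 3 decimal places.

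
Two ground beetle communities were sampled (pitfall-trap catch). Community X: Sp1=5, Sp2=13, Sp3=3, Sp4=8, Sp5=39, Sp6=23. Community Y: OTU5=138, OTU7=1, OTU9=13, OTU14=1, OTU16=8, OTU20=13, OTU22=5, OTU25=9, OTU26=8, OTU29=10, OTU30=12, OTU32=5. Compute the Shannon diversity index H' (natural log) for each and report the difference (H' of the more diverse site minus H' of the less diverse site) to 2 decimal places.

Community X: N=91, proportions 0.05495, 0.14286, 0.03297, 0.08791, 0.42857, 0.25275, giving H' = 1.47440 (working shown to 5 dp, full precision carried).
Community Y: N=223, proportions 0.61883, 0.00448, 0.0583, 0.00448, 0.03587, 0.0583, 0.02242, 0.04036, 0.03587, 0.04484, 0.05381, 0.02242, giving H' = 1.51195.
Difference = |1.47440 − 1.51195| = 0.03755, i.e. 0.04 to 2 decimal places.

0.04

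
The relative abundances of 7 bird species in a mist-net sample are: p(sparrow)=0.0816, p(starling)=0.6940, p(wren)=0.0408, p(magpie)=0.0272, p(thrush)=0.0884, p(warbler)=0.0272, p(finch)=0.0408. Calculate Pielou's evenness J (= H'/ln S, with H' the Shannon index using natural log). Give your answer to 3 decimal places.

0.580

H' = −Σ pᵢ ln pᵢ = −((-0.20448) + (-0.25351) + (-0.13052) + (-0.09804) + (-0.21445) + (-0.09804) + (-0.13052)) = 1.12957 (working shown to 5 dp, full precision carried).
With S = 7 species, ln S = 1.94591, so J = 1.12957/1.94591 = 0.58048, i.e. 0.580 to 3 decimal places.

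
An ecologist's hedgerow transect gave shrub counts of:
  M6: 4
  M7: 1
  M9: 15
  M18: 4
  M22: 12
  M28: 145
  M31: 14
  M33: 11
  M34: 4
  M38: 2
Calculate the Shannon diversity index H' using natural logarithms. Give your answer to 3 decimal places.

Total N = 4+1+15+4+12+145+14+11+4+2 = 212, so the proportions are 0.01887, 0.00472, 0.07075, 0.01887, 0.0566, 0.68396, 0.06604, 0.05189, 0.01887, 0.00943 (working shown to 5 dp, full precision carried).
Each pᵢ ln pᵢ term: 0.01887×(-3.97029)=-0.07491, 0.00472×(-5.35659)=-0.02527, 0.07075×(-2.64854)=-0.18740, 0.01887×(-3.97029)=-0.07491, 0.0566×(-2.87168)=-0.16255, 0.68396×(-0.37985)=-0.25980, 0.06604×(-2.71753)=-0.17946, 0.05189×(-2.95869)=-0.15352, 0.01887×(-3.97029)=-0.07491, 0.00943×(-4.66344)=-0.04399.
Sum = -1.23672, so H' = 1.237.

1.237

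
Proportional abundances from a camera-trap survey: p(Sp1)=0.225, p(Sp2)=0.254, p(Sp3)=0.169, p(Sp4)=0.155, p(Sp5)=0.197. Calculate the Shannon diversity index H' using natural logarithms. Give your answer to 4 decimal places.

Each pᵢ ln pᵢ term (working shown to 6 dp, full precision carried): 0.225×(-1.491655)=-0.335622, 0.254×(-1.370421)=-0.348087, 0.169×(-1.777857)=-0.300458, 0.155×(-1.864330)=-0.288971, 0.197×(-1.624552)=-0.320037.
Sum = -1.593175, so H' = 1.5932.

1.5932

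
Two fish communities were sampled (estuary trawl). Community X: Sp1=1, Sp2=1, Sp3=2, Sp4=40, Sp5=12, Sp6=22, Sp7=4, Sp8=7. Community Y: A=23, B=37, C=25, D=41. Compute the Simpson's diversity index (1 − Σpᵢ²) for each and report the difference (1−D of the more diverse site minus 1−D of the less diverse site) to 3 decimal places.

Community X: N=89, proportions 0.01124, 0.01124, 0.02247, 0.44944, 0.13483, 0.24719, 0.04494, 0.07865, giving 1−D = 0.70976 (working shown to 5 dp, full precision carried).
Community Y: N=126, proportions 0.18254, 0.29365, 0.19841, 0.3254, giving 1−D = 0.73520.
Difference = |0.70976 − 0.73520| = 0.02544, i.e. 0.025 to 3 decimal places.

0.025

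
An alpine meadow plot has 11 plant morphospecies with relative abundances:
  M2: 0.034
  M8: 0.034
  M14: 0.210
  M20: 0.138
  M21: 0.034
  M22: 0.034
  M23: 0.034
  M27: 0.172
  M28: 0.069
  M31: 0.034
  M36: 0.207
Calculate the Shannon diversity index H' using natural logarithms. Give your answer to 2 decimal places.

2.10

Each pᵢ ln pᵢ term (working shown to 4 dp, full precision carried): 0.034×(-3.3814)=-0.1150, 0.034×(-3.3814)=-0.1150, 0.21×(-1.5606)=-0.3277, 0.138×(-1.9805)=-0.2733, 0.034×(-3.3814)=-0.1150, 0.034×(-3.3814)=-0.1150, 0.034×(-3.3814)=-0.1150, 0.172×(-1.7603)=-0.3028, 0.069×(-2.6736)=-0.1845, 0.034×(-3.3814)=-0.1150, 0.207×(-1.5750)=-0.3260.
Sum = -2.1041, so H' = 2.10.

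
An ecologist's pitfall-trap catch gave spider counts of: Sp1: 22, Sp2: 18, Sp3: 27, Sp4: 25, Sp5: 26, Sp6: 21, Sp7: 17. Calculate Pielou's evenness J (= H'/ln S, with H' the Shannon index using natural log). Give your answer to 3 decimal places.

Total N = 22+18+27+25+26+21+17 = 156, so the proportions are 0.14103, 0.11538, 0.17308, 0.16026, 0.16667, 0.13462, 0.10897 (working shown to 5 dp, full precision carried).
H' = −Σ pᵢ ln pᵢ = −((-0.27624) + (-0.24917) + (-0.30358) + (-0.29343) + (-0.29863) + (-0.26995) + (-0.24156)) = 1.93255.
With S = 7 species, ln S = 1.94591, so J = 1.93255/1.94591 = 0.99314, i.e. 0.993 to 3 decimal places.

0.993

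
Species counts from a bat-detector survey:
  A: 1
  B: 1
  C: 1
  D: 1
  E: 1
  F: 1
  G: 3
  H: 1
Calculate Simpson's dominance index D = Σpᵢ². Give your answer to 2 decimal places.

Total N = 1+1+1+1+1+1+3+1 = 10, so the proportions are 0.1, 0.1, 0.1, 0.1, 0.1, 0.1, 0.3, 0.1 (working shown to 4 dp, full precision carried).
D = 0.1² + 0.1² + 0.1² + 0.1² + 0.1² + 0.1² + 0.3² + 0.1² = 0.0100 + 0.0100 + 0.0100 + 0.0100 + 0.0100 + 0.0100 + 0.0900 + 0.0100 = 0.1600.
To 2 decimal places, D = 0.16.

0.16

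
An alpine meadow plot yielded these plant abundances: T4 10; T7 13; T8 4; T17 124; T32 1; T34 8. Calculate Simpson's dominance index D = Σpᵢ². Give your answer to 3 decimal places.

Total N = 10+13+4+124+1+8 = 160, so the proportions are 0.0625, 0.08125, 0.025, 0.775, 0.00625, 0.05 (working shown to 5 dp, full precision carried).
D = 0.0625² + 0.08125² + 0.025² + 0.775² + 0.00625² + 0.05² = 0.00391 + 0.00660 + 0.00063 + 0.60063 + 0.00004 + 0.00250 = 0.61430.
To 3 decimal places, D = 0.614.

0.614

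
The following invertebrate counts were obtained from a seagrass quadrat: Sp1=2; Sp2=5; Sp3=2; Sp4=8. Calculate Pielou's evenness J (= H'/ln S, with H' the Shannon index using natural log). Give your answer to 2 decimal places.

0.88

Total N = 2+5+2+8 = 17, so the proportions are 0.1176, 0.2941, 0.1176, 0.4706 (working shown to 4 dp, full precision carried).
H' = −Σ pᵢ ln pᵢ = −((-0.2518) + (-0.3599) + (-0.2518) + (-0.3547)) = 1.2182.
With S = 4 species, ln S = 1.3863, so J = 1.2182/1.3863 = 0.8787, i.e. 0.88 to 2 decimal places.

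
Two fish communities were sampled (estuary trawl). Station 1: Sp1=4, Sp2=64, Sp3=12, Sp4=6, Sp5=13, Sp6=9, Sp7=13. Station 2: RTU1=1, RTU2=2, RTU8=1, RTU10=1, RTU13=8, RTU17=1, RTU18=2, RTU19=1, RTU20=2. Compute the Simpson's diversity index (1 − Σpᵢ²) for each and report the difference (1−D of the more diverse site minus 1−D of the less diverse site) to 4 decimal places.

Station 1: N=121, proportions 0.033058, 0.528926, 0.099174, 0.049587, 0.107438, 0.07438, 0.107438, giving 1−D = 0.678232 (working shown to 6 dp, full precision carried).
Station 2: N=19, proportions 0.052632, 0.105263, 0.052632, 0.052632, 0.421053, 0.052632, 0.105263, 0.052632, 0.105263, giving 1−D = 0.775623.
Difference = |0.678232 − 0.775623| = 0.097391, i.e. 0.0974 to 4 decimal places.

0.0974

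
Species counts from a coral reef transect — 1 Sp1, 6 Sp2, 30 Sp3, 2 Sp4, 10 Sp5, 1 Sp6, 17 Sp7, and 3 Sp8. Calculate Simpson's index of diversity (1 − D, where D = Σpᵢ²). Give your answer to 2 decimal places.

0.73

Total N = 1+6+30+2+10+1+17+3 = 70, so the proportions are 0.0143, 0.0857, 0.4286, 0.0286, 0.1429, 0.0143, 0.2429, 0.0429 (working shown to 4 dp, full precision carried).
D = 0.0143² + 0.0857² + 0.4286² + 0.0286² + 0.1429² + 0.0143² + 0.2429² + 0.0429² = 0.0002 + 0.0073 + 0.1837 + 0.0008 + 0.0204 + 0.0002 + 0.0590 + 0.0018 = 0.2735.
So 1 − D = 0.7265, i.e. 0.73 to 2 decimal places.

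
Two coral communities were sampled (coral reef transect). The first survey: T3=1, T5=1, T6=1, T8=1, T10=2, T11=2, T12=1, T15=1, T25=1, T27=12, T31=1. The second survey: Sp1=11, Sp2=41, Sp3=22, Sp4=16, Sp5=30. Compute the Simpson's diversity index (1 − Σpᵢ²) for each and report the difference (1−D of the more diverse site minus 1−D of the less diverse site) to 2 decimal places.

The first survey: N=24, proportions 0.04167, 0.04167, 0.04167, 0.04167, 0.08333, 0.08333, 0.04167, 0.04167, 0.04167, 0.5, 0.04167, giving 1−D = 0.72222 (working shown to 5 dp, full precision carried).
The second survey: N=120, proportions 0.09167, 0.34167, 0.18333, 0.13333, 0.25, giving 1−D = 0.76097.
Difference = |0.72222 − 0.76097| = 0.03875, i.e. 0.04 to 2 decimal places.

0.04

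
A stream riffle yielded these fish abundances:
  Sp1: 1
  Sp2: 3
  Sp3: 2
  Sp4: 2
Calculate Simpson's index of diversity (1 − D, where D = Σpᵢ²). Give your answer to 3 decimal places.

0.719

Total N = 1+3+2+2 = 8, so the proportions are 0.125, 0.375, 0.25, 0.25 (working shown to 5 dp, full precision carried).
D = 0.125² + 0.375² + 0.25² + 0.25² = 0.01562 + 0.14062 + 0.06250 + 0.06250 = 0.28125.
So 1 − D = 0.71875, i.e. 0.719 to 3 decimal places.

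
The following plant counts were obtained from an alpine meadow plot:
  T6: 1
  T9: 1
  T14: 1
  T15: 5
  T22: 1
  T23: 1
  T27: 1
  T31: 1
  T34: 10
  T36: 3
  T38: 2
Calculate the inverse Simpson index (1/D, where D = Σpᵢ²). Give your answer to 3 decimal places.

Total N = 1+1+1+5+1+1+1+1+10+3+2 = 27, so the proportions are 0.037037, 0.037037, 0.037037, 0.1851852, 0.037037, 0.037037, 0.037037, 0.037037, 0.3703704, 0.1111111, 0.0740741 (working shown to 7 dp, full precision carried).
D = 0.037037² + 0.037037² + 0.037037² + 0.1851852² + 0.037037² + 0.037037² + 0.037037² + 0.037037² + 0.3703704² + 0.1111111² + 0.0740741² = 0.0013717 + 0.0013717 + 0.0013717 + 0.0342936 + 0.0013717 + 0.0013717 + 0.0013717 + 0.0013717 + 0.1371742 + 0.0123457 + 0.0054870 = 0.1989026.
So 1/D = 5.02759, i.e. 5.028 to 3 decimal places.

5.028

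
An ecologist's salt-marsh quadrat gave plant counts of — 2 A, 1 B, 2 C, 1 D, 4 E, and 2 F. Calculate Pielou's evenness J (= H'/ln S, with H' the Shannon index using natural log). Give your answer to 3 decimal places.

Total N = 2+1+2+1+4+2 = 12, so the proportions are 0.16667, 0.08333, 0.16667, 0.08333, 0.33333, 0.16667 (working shown to 5 dp, full precision carried).
H' = −Σ pᵢ ln pᵢ = −((-0.29863) + (-0.20708) + (-0.29863) + (-0.20708) + (-0.36620) + (-0.29863)) = 1.67623.
With S = 6 species, ln S = 1.79176, so J = 1.67623/1.79176 = 0.93552, i.e. 0.936 to 3 decimal places.

0.936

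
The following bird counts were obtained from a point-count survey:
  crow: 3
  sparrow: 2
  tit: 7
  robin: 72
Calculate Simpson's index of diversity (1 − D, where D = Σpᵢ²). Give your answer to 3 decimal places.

0.257

Total N = 3+2+7+72 = 84, so the proportions are 0.03571, 0.02381, 0.08333, 0.85714 (working shown to 5 dp, full precision carried).
D = 0.03571² + 0.02381² + 0.08333² + 0.85714² = 0.00128 + 0.00057 + 0.00694 + 0.73469 = 0.74348.
So 1 − D = 0.25652, i.e. 0.257 to 3 decimal places.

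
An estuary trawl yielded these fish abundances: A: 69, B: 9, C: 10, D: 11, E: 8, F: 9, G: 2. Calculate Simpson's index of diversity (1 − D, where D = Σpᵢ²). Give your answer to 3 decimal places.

Total N = 69+9+10+11+8+9+2 = 118, so the proportions are 0.58475, 0.07627, 0.08475, 0.09322, 0.0678, 0.07627, 0.01695 (working shown to 5 dp, full precision carried).
D = 0.58475² + 0.07627² + 0.08475² + 0.09322² + 0.0678² + 0.07627² + 0.01695² = 0.34193 + 0.00582 + 0.00718 + 0.00869 + 0.00460 + 0.00582 + 0.00029 = 0.37432.
So 1 − D = 0.62568, i.e. 0.626 to 3 decimal places.

0.626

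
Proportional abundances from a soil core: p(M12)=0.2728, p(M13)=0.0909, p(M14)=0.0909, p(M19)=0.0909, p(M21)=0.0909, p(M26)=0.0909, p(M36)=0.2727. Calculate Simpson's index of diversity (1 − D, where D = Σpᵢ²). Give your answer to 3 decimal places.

D = 0.2728² + 0.0909² + 0.0909² + 0.0909² + 0.0909² + 0.0909² + 0.2727² = 0.07442 + 0.00826 + 0.00826 + 0.00826 + 0.00826 + 0.00826 + 0.07437 = 0.19010 (working shown to 5 dp, full precision carried).
So 1 − D = 0.80990, i.e. 0.810 to 3 decimal places.

0.810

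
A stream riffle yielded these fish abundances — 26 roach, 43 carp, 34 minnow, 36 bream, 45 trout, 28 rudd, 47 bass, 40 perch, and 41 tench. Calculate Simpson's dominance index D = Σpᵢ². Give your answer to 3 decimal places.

0.115

Total N = 26+43+34+36+45+28+47+40+41 = 340, so the proportions are 0.07647, 0.12647, 0.1, 0.10588, 0.13235, 0.08235, 0.13824, 0.11765, 0.12059 (working shown to 5 dp, full precision carried).
D = 0.07647² + 0.12647² + 0.1² + 0.10588² + 0.13235² + 0.08235² + 0.13824² + 0.11765² + 0.12059² = 0.00585 + 0.01599 + 0.01000 + 0.01121 + 0.01752 + 0.00678 + 0.01911 + 0.01384 + 0.01454 = 0.11484.
To 3 decimal places, D = 0.115.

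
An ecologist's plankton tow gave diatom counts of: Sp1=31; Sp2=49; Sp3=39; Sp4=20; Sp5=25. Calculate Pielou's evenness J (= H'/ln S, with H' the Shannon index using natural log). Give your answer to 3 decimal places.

Total N = 31+49+39+20+25 = 164, so the proportions are 0.18902, 0.29878, 0.2378, 0.12195, 0.15244 (working shown to 5 dp, full precision carried).
H' = −Σ pᵢ ln pᵢ = −((-0.31489) + (-0.36094) + (-0.34156) + (-0.25660) + (-0.28674)) = 1.56073.
With S = 5 species, ln S = 1.60944, so J = 1.56073/1.60944 = 0.96974, i.e. 0.970 to 3 decimal places.

0.970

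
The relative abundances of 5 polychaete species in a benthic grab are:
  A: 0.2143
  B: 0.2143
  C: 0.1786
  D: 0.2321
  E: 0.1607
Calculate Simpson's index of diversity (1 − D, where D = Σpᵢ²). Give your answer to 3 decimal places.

0.797

D = 0.2143² + 0.2143² + 0.1786² + 0.2321² + 0.1607² = 0.04592 + 0.04592 + 0.03190 + 0.05387 + 0.02582 = 0.20344 (working shown to 5 dp, full precision carried).
So 1 − D = 0.79656, i.e. 0.797 to 3 decimal places.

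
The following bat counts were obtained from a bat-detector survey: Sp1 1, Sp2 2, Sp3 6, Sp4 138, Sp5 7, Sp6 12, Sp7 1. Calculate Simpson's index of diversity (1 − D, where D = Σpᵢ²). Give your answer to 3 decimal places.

Total N = 1+2+6+138+7+12+1 = 167, so the proportions are 0.00599, 0.01198, 0.03593, 0.82635, 0.04192, 0.07186, 0.00599 (working shown to 5 dp, full precision carried).
D = 0.00599² + 0.01198² + 0.03593² + 0.82635² + 0.04192² + 0.07186² + 0.00599² = 0.00004 + 0.00014 + 0.00129 + 0.68285 + 0.00176 + 0.00516 + 0.00004 = 0.69128.
So 1 − D = 0.30872, i.e. 0.309 to 3 decimal places.

0.309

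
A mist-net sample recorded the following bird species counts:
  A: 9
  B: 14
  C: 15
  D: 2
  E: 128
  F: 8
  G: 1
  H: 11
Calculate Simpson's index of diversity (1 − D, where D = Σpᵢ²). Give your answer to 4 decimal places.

Total N = 9+14+15+2+128+8+1+11 = 188, so the proportions are 0.047872, 0.074468, 0.079787, 0.010638, 0.680851, 0.042553, 0.005319, 0.058511 (working shown to 6 dp, full precision carried).
D = 0.047872² + 0.074468² + 0.079787² + 0.010638² + 0.680851² + 0.042553² + 0.005319² + 0.058511² = 0.002292 + 0.005545 + 0.006366 + 0.000113 + 0.463558 + 0.001811 + 0.000028 + 0.003423 = 0.483137.
So 1 − D = 0.516863, i.e. 0.5169 to 4 decimal places.

0.5169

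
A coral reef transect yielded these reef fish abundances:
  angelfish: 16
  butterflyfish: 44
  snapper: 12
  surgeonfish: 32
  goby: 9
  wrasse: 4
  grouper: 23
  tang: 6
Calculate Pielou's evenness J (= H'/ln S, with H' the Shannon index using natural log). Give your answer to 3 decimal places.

0.882

Total N = 16+44+12+32+9+4+23+6 = 146, so the proportions are 0.10959, 0.30137, 0.08219, 0.21918, 0.06164, 0.0274, 0.15753, 0.0411 (working shown to 5 dp, full precision carried).
H' = −Σ pᵢ ln pᵢ = −((-0.24230) + (-0.36147) + (-0.20537) + (-0.33268) + (-0.17176) + (-0.09856) + (-0.29114) + (-0.13117)) = 1.83446.
With S = 8 species, ln S = 2.07944, so J = 1.83446/2.07944 = 0.88219, i.e. 0.882 to 3 decimal places.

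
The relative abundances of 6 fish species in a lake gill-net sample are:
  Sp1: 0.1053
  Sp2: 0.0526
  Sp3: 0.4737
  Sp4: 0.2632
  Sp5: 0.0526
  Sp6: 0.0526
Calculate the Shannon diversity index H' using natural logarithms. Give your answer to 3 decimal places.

1.407

Each pᵢ ln pᵢ term (working shown to 5 dp, full precision carried): 0.1053×(-2.25094)=-0.23702, 0.0526×(-2.94504)=-0.15491, 0.4737×(-0.74718)=-0.35394, 0.2632×(-1.33484)=-0.35133, 0.0526×(-2.94504)=-0.15491, 0.0526×(-2.94504)=-0.15491.
Sum = -1.40702, so H' = 1.407.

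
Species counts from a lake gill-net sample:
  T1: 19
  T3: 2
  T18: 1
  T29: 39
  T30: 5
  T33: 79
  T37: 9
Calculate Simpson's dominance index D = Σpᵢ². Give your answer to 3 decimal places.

0.347

Total N = 19+2+1+39+5+79+9 = 154, so the proportions are 0.12338, 0.01299, 0.00649, 0.25325, 0.03247, 0.51299, 0.05844 (working shown to 5 dp, full precision carried).
D = 0.12338² + 0.01299² + 0.00649² + 0.25325² + 0.03247² + 0.51299² + 0.05844² = 0.01522 + 0.00017 + 0.00004 + 0.06413 + 0.00105 + 0.26316 + 0.00342 = 0.34719.
To 3 decimal places, D = 0.347.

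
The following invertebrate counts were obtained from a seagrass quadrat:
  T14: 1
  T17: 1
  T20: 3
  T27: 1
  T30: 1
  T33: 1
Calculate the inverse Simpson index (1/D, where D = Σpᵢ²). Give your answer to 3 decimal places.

4.571

Total N = 1+1+3+1+1+1 = 8, so the proportions are 0.125, 0.125, 0.375, 0.125, 0.125, 0.125 (working shown to 7 dp, full precision carried).
D = 0.125² + 0.125² + 0.375² + 0.125² + 0.125² + 0.125² = 0.0156250 + 0.0156250 + 0.1406250 + 0.0156250 + 0.0156250 + 0.0156250 = 0.2187500.
So 1/D = 4.57143, i.e. 4.571 to 3 decimal places.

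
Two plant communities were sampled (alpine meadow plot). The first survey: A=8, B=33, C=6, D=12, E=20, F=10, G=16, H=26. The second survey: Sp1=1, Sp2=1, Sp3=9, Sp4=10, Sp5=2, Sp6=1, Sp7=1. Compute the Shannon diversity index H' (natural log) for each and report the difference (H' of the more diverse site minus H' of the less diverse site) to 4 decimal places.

The first survey: N=131, proportions 0.061069, 0.251908, 0.045802, 0.091603, 0.152672, 0.076336, 0.122137, 0.198473, giving H' = 1.939303 (working shown to 6 dp, full precision carried).
The second survey: N=25, proportions 0.04, 0.04, 0.36, 0.4, 0.08, 0.04, 0.04, giving H' = 1.451389.
Difference = |1.939303 − 1.451389| = 0.487914, i.e. 0.4879 to 4 decimal places.

0.4879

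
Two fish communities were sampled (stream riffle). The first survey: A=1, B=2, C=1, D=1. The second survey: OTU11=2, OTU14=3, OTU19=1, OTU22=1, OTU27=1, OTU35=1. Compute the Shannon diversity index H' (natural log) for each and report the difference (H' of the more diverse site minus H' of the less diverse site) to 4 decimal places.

0.3448

The first survey: N=5, proportions 0.2, 0.4, 0.2, 0.2, giving H' = 1.332179 (working shown to 6 dp, full precision carried).
The second survey: N=9, proportions 0.222222, 0.333333, 0.111111, 0.111111, 0.111111, 0.111111, giving H' = 1.676988.
Difference = |1.332179 − 1.676988| = 0.344809, i.e. 0.3448 to 4 decimal places.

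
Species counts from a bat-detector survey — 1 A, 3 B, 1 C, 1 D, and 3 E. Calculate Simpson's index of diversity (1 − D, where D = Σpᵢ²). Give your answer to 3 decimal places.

0.741

Total N = 1+3+1+1+3 = 9, so the proportions are 0.11111, 0.33333, 0.11111, 0.11111, 0.33333 (working shown to 5 dp, full precision carried).
D = 0.11111² + 0.33333² + 0.11111² + 0.11111² + 0.33333² = 0.01235 + 0.11111 + 0.01235 + 0.01235 + 0.11111 = 0.25926.
So 1 − D = 0.74074, i.e. 0.741 to 3 decimal places.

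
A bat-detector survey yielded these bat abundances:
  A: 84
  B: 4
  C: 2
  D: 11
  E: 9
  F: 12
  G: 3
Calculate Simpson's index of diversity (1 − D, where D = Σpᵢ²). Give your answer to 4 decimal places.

0.5244

Total N = 84+4+2+11+9+12+3 = 125, so the proportions are 0.672, 0.032, 0.016, 0.088, 0.072, 0.096, 0.024 (working shown to 6 dp, full precision carried).
D = 0.672² + 0.032² + 0.016² + 0.088² + 0.072² + 0.096² + 0.024² = 0.451584 + 0.001024 + 0.000256 + 0.007744 + 0.005184 + 0.009216 + 0.000576 = 0.475584.
So 1 − D = 0.524416, i.e. 0.5244 to 4 decimal places.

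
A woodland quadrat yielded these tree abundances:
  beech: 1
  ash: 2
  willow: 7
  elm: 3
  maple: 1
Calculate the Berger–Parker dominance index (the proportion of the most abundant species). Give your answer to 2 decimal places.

0.50

Total N = 1+2+7+3+1 = 14, so the proportions are 0.0714, 0.1429, 0.5, 0.2143, 0.0714 (working shown to 4 dp, full precision carried).
The largest proportion is 0.5, i.e. d = 0.50 to 2 decimal places.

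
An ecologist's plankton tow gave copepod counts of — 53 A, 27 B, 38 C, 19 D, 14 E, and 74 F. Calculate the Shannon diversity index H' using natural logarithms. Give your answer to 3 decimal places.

1.643

Total N = 53+27+38+19+14+74 = 225, so the proportions are 0.23556, 0.12, 0.16889, 0.08444, 0.06222, 0.32889 (working shown to 5 dp, full precision carried).
Each pᵢ ln pᵢ term: 0.23556×(-1.44581)=-0.34057, 0.12×(-2.12026)=-0.25443, 0.16889×(-1.77851)=-0.30037, 0.08444×(-2.47166)=-0.20872, 0.06222×(-2.77704)=-0.17279, 0.32889×(-1.11204)=-0.36574.
Sum = -1.64262, so H' = 1.643.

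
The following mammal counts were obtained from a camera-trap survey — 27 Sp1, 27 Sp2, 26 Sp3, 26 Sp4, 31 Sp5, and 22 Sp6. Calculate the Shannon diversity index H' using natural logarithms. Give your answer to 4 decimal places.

1.7868

Total N = 27+27+26+26+31+22 = 159, so the proportions are 0.169811, 0.169811, 0.163522, 0.163522, 0.194969, 0.138365 (working shown to 6 dp, full precision carried).
Each pᵢ ln pᵢ term: 0.169811×(-1.773067)=-0.301087, 0.169811×(-1.773067)=-0.301087, 0.163522×(-1.810808)=-0.296107, 0.163522×(-1.810808)=-0.296107, 0.194969×(-1.634917)=-0.318757, 0.138365×(-1.977862)=-0.273666.
Sum = -1.786811, so H' = 1.7868.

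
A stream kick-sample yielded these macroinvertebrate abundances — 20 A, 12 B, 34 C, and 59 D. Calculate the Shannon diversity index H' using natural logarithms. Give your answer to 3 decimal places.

Total N = 20+12+34+59 = 125, so the proportions are 0.16, 0.096, 0.272, 0.472 (working shown to 5 dp, full precision carried).
Each pᵢ ln pᵢ term: 0.16×(-1.83258)=-0.29321, 0.096×(-2.34341)=-0.22497, 0.272×(-1.30195)=-0.35413, 0.472×(-0.75078)=-0.35437.
Sum = -1.22668, so H' = 1.227.

1.227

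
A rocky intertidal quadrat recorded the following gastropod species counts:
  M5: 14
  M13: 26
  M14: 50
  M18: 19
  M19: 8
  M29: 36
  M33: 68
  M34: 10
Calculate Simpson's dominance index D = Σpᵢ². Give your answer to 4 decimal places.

Total N = 14+26+50+19+8+36+68+10 = 231, so the proportions are 0.060606, 0.112554, 0.21645, 0.082251, 0.034632, 0.155844, 0.294372, 0.04329 (working shown to 6 dp, full precision carried).
D = 0.060606² + 0.112554² + 0.21645² + 0.082251² + 0.034632² + 0.155844² + 0.294372² + 0.04329² = 0.003673 + 0.012668 + 0.046851 + 0.006765 + 0.001199 + 0.024287 + 0.086655 + 0.001874 = 0.183973.
To 4 decimal places, D = 0.1840.

0.1840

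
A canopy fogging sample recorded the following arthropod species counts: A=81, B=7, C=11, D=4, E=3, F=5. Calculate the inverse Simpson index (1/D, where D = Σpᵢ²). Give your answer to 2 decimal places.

Total N = 81+7+11+4+3+5 = 111, so the proportions are 0.72973, 0.06306, 0.0991, 0.03604, 0.02703, 0.04505 (working shown to 5 dp, full precision carried).
D = 0.72973² + 0.06306² + 0.0991² + 0.03604² + 0.02703² + 0.04505² = 0.53251 + 0.00398 + 0.00982 + 0.00130 + 0.00073 + 0.00203 = 0.55036.
So 1/D = 1.8170, i.e. 1.82 to 2 decimal places.

1.82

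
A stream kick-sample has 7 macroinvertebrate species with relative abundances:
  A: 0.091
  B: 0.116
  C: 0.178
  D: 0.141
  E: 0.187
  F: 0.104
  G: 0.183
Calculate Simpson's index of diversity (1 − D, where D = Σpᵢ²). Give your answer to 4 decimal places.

D = 0.091² + 0.116² + 0.178² + 0.141² + 0.187² + 0.104² + 0.183² = 0.008281 + 0.013456 + 0.031684 + 0.019881 + 0.034969 + 0.010816 + 0.033489 = 0.152576 (working shown to 6 dp, full precision carried).
So 1 − D = 0.847424, i.e. 0.8474 to 4 decimal places.

0.8474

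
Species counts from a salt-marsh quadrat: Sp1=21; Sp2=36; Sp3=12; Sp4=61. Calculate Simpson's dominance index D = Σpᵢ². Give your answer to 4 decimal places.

0.3315

Total N = 21+36+12+61 = 130, so the proportions are 0.161538, 0.276923, 0.092308, 0.469231 (working shown to 6 dp, full precision carried).
D = 0.161538² + 0.276923² + 0.092308² + 0.469231² = 0.026095 + 0.076686 + 0.008521 + 0.220178 = 0.331479.
To 4 decimal places, D = 0.3315.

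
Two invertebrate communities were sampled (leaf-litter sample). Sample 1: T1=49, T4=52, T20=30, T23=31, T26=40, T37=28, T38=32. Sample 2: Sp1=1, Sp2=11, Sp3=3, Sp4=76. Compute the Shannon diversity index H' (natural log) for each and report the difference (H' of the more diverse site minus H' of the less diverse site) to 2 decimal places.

Sample 1: N=262, proportions 0.187, 0.1985, 0.1145, 0.1183, 0.1527, 0.1069, 0.1221, giving H' = 1.9179 (working shown to 4 dp, full precision carried).
Sample 2: N=91, proportions 0.011, 0.1209, 0.033, 0.8352, giving H' = 0.5679.
Difference = |1.9179 − 0.5679| = 1.3500, i.e. 1.35 to 2 decimal places.

1.35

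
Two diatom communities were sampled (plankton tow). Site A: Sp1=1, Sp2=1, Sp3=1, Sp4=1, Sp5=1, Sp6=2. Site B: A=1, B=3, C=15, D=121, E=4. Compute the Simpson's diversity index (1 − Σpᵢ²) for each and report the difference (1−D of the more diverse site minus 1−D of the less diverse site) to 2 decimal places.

Site A: N=7, proportions 0.1429, 0.1429, 0.1429, 0.1429, 0.1429, 0.2857, giving 1−D = 0.8163 (working shown to 4 dp, full precision carried).
Site B: N=144, proportions 0.0069, 0.0208, 0.1042, 0.8403, 0.0278, giving 1−D = 0.2818.
Difference = |0.8163 − 0.2818| = 0.5345, i.e. 0.53 to 2 decimal places.

0.53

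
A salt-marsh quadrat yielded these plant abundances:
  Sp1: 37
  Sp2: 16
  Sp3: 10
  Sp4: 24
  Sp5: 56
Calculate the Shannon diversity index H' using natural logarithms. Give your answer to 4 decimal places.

Total N = 37+16+10+24+56 = 143, so the proportions are 0.258741, 0.111888, 0.06993, 0.167832, 0.391608 (working shown to 6 dp, full precision carried).
Each pᵢ ln pᵢ term: 0.258741×(-1.351927)=-0.349799, 0.111888×(-2.190256)=-0.245064, 0.06993×(-2.660260)=-0.186032, 0.167832×(-1.784791)=-0.299545, 0.391608×(-0.937493)=-0.367130.
Sum = -1.447570, so H' = 1.4476.

1.4476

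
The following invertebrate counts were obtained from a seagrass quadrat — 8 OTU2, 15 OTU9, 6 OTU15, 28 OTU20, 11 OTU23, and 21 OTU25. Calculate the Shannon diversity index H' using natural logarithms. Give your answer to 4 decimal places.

Total N = 8+15+6+28+11+21 = 89, so the proportions are 0.089888, 0.168539, 0.067416, 0.314607, 0.123596, 0.235955 (working shown to 6 dp, full precision carried).
Each pᵢ ln pᵢ term: 0.089888×(-2.409195)=-0.216557, 0.168539×(-1.780586)=-0.300099, 0.067416×(-2.696877)=-0.181812, 0.314607×(-1.156432)=-0.363821, 0.123596×(-2.090741)=-0.258406, 0.235955×(-1.444114)=-0.340746.
Sum = -1.661441, so H' = 1.6614.

1.6614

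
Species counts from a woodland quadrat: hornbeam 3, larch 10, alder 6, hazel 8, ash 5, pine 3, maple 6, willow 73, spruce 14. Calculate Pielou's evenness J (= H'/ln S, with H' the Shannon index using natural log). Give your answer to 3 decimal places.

0.694

Total N = 3+10+6+8+5+3+6+73+14 = 128, so the proportions are 0.02344, 0.07812, 0.04688, 0.0625, 0.03906, 0.02344, 0.04688, 0.57031, 0.10938 (working shown to 5 dp, full precision carried).
H' = −Σ pᵢ ln pᵢ = −((-0.08797) + (-0.19918) + (-0.14345) + (-0.17329) + (-0.12666) + (-0.08797) + (-0.14345) + (-0.32027) + (-0.24204)) = 1.52428.
With S = 9 species, ln S = 2.19722, so J = 1.52428/2.19722 = 0.69373, i.e. 0.694 to 3 decimal places.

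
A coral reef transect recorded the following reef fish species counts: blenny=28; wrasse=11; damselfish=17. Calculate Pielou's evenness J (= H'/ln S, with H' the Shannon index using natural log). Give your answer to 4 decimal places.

0.9359

Total N = 28+11+17 = 56, so the proportions are 0.5, 0.196429, 0.303571 (working shown to 6 dp, full precision carried).
H' = −Σ pᵢ ln pᵢ = −((-0.346574) + (-0.319679) + (-0.361899)) = 1.028152.
With S = 3 species, ln S = 1.098612, so J = 1.028152/1.098612 = 0.935864, i.e. 0.9359 to 4 decimal places.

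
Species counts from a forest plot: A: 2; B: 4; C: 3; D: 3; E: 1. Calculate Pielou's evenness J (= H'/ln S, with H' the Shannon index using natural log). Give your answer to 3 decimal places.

Total N = 2+4+3+3+1 = 13, so the proportions are 0.15385, 0.30769, 0.23077, 0.23077, 0.07692 (working shown to 5 dp, full precision carried).
H' = −Σ pᵢ ln pᵢ = −((-0.28797) + (-0.36266) + (-0.33839) + (-0.33839) + (-0.19730)) = 1.52471.
With S = 5 species, ln S = 1.60944, so J = 1.52471/1.60944 = 0.94735, i.e. 0.947 to 3 decimal places.

0.947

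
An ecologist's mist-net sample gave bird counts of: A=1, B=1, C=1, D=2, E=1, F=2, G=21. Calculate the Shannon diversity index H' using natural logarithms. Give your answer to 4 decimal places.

Total N = 1+1+1+2+1+2+21 = 29, so the proportions are 0.034483, 0.034483, 0.034483, 0.068966, 0.034483, 0.068966, 0.724138 (working shown to 6 dp, full precision carried).
Each pᵢ ln pᵢ term: 0.034483×(-3.367296)=-0.116114, 0.034483×(-3.367296)=-0.116114, 0.034483×(-3.367296)=-0.116114, 0.068966×(-2.674149)=-0.184424, 0.034483×(-3.367296)=-0.116114, 0.068966×(-2.674149)=-0.184424, 0.724138×(-0.322773)=-0.233732.
Sum = -1.067035, so H' = 1.0670.

1.0670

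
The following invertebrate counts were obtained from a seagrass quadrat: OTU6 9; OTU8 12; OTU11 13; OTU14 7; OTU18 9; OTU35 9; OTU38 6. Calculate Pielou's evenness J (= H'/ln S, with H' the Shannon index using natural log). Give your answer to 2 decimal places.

0.98

Total N = 9+12+13+7+9+9+6 = 65, so the proportions are 0.1385, 0.1846, 0.2, 0.1077, 0.1385, 0.1385, 0.0923 (working shown to 4 dp, full precision carried).
H' = −Σ pᵢ ln pᵢ = −((-0.2738) + (-0.3119) + (-0.3219) + (-0.2400) + (-0.2738) + (-0.2738) + (-0.2199)) = 1.9150.
With S = 7 species, ln S = 1.9459, so J = 1.9150/1.9459 = 0.9841, i.e. 0.98 to 2 decimal places.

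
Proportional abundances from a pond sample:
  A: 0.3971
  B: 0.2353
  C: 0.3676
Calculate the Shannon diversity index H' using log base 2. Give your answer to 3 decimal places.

1.551

Each pᵢ log₂ pᵢ term (working shown to 5 dp, full precision carried): 0.3971×(-1.33243)=-0.52911, 0.2353×(-2.08743)=-0.49117, 0.3676×(-1.44379)=-0.53074.
Sum = -1.55102, so H' = 1.551.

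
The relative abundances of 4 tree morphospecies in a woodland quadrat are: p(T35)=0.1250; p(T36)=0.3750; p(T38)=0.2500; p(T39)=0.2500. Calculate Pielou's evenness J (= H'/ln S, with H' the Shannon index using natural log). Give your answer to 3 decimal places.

H' = −Σ pᵢ ln pᵢ = −((-0.25993) + (-0.36781) + (-0.34657) + (-0.34657)) = 1.32089 (working shown to 5 dp, full precision carried).
With S = 4 species, ln S = 1.38629, so J = 1.32089/1.38629 = 0.95282, i.e. 0.953 to 3 decimal places.

0.953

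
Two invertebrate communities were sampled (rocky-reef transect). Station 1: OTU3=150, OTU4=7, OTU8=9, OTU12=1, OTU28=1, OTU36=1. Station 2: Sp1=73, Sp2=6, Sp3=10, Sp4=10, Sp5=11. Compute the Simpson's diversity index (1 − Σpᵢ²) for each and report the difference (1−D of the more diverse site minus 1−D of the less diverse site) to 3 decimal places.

Station 1: N=169, proportions 0.887574, 0.04142, 0.053254, 0.005917, 0.005917, 0.005917, giving 1−D = 0.207556 (working shown to 6 dp, full precision carried).
Station 2: N=110, proportions 0.663636, 0.054545, 0.090909, 0.090909, 0.1, giving 1−D = 0.530083.
Difference = |0.207556 − 0.530083| = 0.322527, i.e. 0.323 to 3 decimal places.

0.323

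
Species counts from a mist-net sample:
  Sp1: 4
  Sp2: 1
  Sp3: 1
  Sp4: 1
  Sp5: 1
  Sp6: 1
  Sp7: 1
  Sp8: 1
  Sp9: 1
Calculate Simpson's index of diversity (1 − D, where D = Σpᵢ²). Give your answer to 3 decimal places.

Total N = 4+1+1+1+1+1+1+1+1 = 12, so the proportions are 0.33333, 0.08333, 0.08333, 0.08333, 0.08333, 0.08333, 0.08333, 0.08333, 0.08333 (working shown to 5 dp, full precision carried).
D = 0.33333² + 0.08333² + 0.08333² + 0.08333² + 0.08333² + 0.08333² + 0.08333² + 0.08333² + 0.08333² = 0.11111 + 0.00694 + 0.00694 + 0.00694 + 0.00694 + 0.00694 + 0.00694 + 0.00694 + 0.00694 = 0.16667.
So 1 − D = 0.83333, i.e. 0.833 to 3 decimal places.

0.833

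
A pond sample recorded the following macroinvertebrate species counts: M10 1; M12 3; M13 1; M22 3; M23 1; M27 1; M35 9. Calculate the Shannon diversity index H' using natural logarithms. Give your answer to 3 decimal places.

1.557

Total N = 1+3+1+3+1+1+9 = 19, so the proportions are 0.05263, 0.15789, 0.05263, 0.15789, 0.05263, 0.05263, 0.47368 (working shown to 5 dp, full precision carried).
Each pᵢ ln pᵢ term: 0.05263×(-2.94444)=-0.15497, 0.15789×(-1.84583)=-0.29145, 0.05263×(-2.94444)=-0.15497, 0.15789×(-1.84583)=-0.29145, 0.05263×(-2.94444)=-0.15497, 0.05263×(-2.94444)=-0.15497, 0.47368×(-0.74721)=-0.35394.
Sum = -1.55672, so H' = 1.557.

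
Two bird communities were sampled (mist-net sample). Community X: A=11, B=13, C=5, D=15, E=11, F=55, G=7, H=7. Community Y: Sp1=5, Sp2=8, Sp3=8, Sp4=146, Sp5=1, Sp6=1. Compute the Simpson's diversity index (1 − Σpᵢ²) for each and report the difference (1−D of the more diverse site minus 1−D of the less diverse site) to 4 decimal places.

0.5057

Community X: N=124, proportions 0.0887097, 0.1048387, 0.0403226, 0.1209677, 0.0887097, 0.4435484, 0.0564516, 0.0564516, giving 1−D = 0.7539022 (working shown to 7 dp, full precision carried).
Community Y: N=169, proportions 0.0295858, 0.0473373, 0.0473373, 0.8639053, 0.0059172, 0.0059172, giving 1−D = 0.2482406.
Difference = |0.7539022 − 0.2482406| = 0.5056616, i.e. 0.5057 to 4 decimal places.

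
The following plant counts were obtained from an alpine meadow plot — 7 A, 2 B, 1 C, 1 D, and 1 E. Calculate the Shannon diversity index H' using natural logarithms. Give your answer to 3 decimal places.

Total N = 7+2+1+1+1 = 12, so the proportions are 0.58333, 0.16667, 0.08333, 0.08333, 0.08333 (working shown to 5 dp, full precision carried).
Each pᵢ ln pᵢ term: 0.58333×(-0.53900)=-0.31441, 0.16667×(-1.79176)=-0.29863, 0.08333×(-2.48491)=-0.20708, 0.08333×(-2.48491)=-0.20708, 0.08333×(-2.48491)=-0.20708.
Sum = -1.23427, so H' = 1.234.

1.234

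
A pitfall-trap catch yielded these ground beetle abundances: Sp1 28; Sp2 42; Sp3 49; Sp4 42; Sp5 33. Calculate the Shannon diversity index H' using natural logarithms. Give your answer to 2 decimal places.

Total N = 28+42+49+42+33 = 194, so the proportions are 0.1443, 0.2165, 0.2526, 0.2165, 0.1701 (working shown to 4 dp, full precision carried).
Each pᵢ ln pᵢ term: 0.1443×(-1.9357)=-0.2794, 0.2165×(-1.5302)=-0.3313, 0.2526×(-1.3760)=-0.3476, 0.2165×(-1.5302)=-0.3313, 0.1701×(-1.7714)=-0.3013.
Sum = -1.5908, so H' = 1.59.

1.59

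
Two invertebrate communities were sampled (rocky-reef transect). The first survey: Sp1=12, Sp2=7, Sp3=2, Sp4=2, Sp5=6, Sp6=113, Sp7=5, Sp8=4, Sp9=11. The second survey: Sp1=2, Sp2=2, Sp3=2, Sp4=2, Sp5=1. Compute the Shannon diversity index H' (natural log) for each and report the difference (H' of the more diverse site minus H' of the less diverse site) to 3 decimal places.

The first survey: N=162, proportions 0.074074, 0.04321, 0.012346, 0.012346, 0.037037, 0.697531, 0.030864, 0.024691, 0.067901, giving H' = 1.191748 (working shown to 6 dp, full precision carried).
The second survey: N=9, proportions 0.222222, 0.222222, 0.222222, 0.222222, 0.111111, giving H' = 1.581094.
Difference = |1.191748 − 1.581094| = 0.389346, i.e. 0.389 to 3 decimal places.

0.389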